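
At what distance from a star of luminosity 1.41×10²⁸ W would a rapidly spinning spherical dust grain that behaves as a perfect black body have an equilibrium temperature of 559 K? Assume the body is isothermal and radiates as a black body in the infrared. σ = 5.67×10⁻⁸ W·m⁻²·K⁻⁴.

d ≈ 2.25×10¹¹ m

For an isothermal black-emitting sphere, (1−a)S·πr² = σ·4πr²·T⁴ ⇒ S = 4σT⁴/(1−a).
S = 4·5.67×10⁻⁸·(559)⁴/1.00 = 22150 W/m².
Flux falls as S = L/(4πd²), so d = √(L/(4πS)) = √(1.41×10²⁸/(4π·22150)).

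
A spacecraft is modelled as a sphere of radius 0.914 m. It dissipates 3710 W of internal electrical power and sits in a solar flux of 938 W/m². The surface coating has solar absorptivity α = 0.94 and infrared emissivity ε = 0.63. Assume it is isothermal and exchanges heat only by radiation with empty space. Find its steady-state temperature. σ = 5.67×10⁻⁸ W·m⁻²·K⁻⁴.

T ≈ 356 K

At steady state, absorbed solar power + internal power = radiated power.
Absorbed: α·S·A_cross = 0.94·938·2.624 = 2314 W (cross-section πr²).
Total input = 2314 + 3710 = 6024 W.
Radiated: εσ·A_surf·T⁴ with A_surf = 4πr² = 10.50 m².
T⁴ = 6024/(0.63·5.67×10⁻⁸·10.50) = 1.606×10¹⁰ K⁴.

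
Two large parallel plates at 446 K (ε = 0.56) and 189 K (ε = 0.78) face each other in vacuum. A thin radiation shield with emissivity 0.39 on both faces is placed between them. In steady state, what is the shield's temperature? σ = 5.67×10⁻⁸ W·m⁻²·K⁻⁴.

T_s ≈ 371 K

In steady state the net flux on the hot side equals that on the cold side.
σ(T₁⁴−T_s⁴)/D₁ = σ(T_s⁴−T₂⁴)/D₂, with D₁ = 1/ε₁+1/ε_s−1 = 3.350, D₂ = 1/ε_s+1/ε₂−1 = 2.846.
Solve for T_s⁴: T_s⁴ = (D₂·T₁⁴ + D₁·T₂⁴)/(D₁+D₂) = 1.887×10¹⁰ K⁴.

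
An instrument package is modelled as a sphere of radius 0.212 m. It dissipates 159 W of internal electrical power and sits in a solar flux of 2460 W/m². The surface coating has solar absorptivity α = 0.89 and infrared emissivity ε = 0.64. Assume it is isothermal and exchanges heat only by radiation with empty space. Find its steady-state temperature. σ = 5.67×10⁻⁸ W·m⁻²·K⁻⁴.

T ≈ 389 K

At steady state, absorbed solar power + internal power = radiated power.
Absorbed: α·S·A_cross = 0.89·2460·0.1412 = 309.1 W (cross-section πr²).
Total input = 309.1 + 159 = 468.1 W.
Radiated: εσ·A_surf·T⁴ with A_surf = 4πr² = 0.5648 m².
T⁴ = 468.1/(0.64·5.67×10⁻⁸·0.5648) = 2.284×10¹⁰ K⁴.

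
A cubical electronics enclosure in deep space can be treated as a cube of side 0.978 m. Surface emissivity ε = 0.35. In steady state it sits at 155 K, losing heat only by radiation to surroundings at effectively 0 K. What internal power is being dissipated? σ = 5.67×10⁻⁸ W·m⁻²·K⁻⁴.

P ≈ 65.7 W

Steady state: P = εσA T⁴.
A = 6L² = 5.739 m²; T⁴ = (155)⁴ = 5.772×10⁸ K⁴.
P = 0.35 × 5.67×10⁻⁸ × 5.739 × 5.772×10⁸.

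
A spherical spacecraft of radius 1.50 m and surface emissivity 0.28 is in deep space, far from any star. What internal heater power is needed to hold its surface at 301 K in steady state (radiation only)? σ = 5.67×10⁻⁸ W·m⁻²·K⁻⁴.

P ≈ 3680 W

P = εσ·4πr²·T⁴.
4πr² = 28.27 m²; T⁴ = 8.209×10⁹ K⁴.
P = 0.28·5.67×10⁻⁸·28.27·8.209×10⁹.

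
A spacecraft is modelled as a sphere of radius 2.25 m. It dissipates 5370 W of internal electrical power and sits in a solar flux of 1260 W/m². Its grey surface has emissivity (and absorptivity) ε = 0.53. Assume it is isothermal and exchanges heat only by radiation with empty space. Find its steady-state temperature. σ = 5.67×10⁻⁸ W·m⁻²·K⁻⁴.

At steady state, absorbed solar power + internal power = radiated power.
Absorbed: α·S·A_cross = 0.53·1260·15.90 = 10620 W (cross-section πr²).
Total input = 10620 + 5370 = 15990 W.
Radiated: εσ·A_surf·T⁴ with A_surf = 4πr² = 63.62 m².
T⁴ = 15990/(0.53·5.67×10⁻⁸·63.62) = 8.364×10⁹ K⁴.

T ≈ 302 K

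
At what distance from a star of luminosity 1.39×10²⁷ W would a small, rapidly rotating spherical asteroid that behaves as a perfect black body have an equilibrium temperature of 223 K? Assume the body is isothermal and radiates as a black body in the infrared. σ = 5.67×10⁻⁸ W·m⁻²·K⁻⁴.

d ≈ 4.44×10¹¹ m

For an isothermal black-emitting sphere, (1−a)S·πr² = σ·4πr²·T⁴ ⇒ S = 4σT⁴/(1−a).
S = 4·5.67×10⁻⁸·(223)⁴/1.00 = 560.9 W/m².
Flux falls as S = L/(4πd²), so d = √(L/(4πS)) = √(1.39×10²⁷/(4π·560.9)).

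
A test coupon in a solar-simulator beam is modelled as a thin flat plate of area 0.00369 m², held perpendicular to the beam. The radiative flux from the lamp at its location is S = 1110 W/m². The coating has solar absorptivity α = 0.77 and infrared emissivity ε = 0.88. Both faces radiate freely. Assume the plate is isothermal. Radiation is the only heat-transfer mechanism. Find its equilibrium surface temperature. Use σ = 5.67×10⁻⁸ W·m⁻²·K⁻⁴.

At equilibrium, absorbed power = emitted power.
Absorbing cross-section = A = 0.003690 m²; emitting surface = 2A = 0.007380 m² (ratio 2).
αS·A_cross = εσ·A_surf·T⁴  ⇒  T⁴ = αS/(ε·2σ).
T⁴ = 0.770·1110/(0.88·2·5.67×10⁻⁸) = 8.565×10⁹ K⁴.
T = (8.565×10⁹)^(1/4).

T ≈ 304 K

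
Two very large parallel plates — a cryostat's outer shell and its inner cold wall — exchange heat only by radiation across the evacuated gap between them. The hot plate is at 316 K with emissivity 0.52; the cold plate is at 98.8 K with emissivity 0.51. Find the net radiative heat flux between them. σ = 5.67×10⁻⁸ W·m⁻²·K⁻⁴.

q ≈ 194 W/m²

For two infinite grey parallel plates, q = σ(T₁⁴ − T₂⁴)/(1/ε₁ + 1/ε₂ − 1).
T₁⁴ − T₂⁴ = 9.971×10⁹ − 9.529×10⁷ = 9.876×10⁹ K⁴.
1/ε₁ + 1/ε₂ − 1 = 1.923 + 1.961 − 1 = 2.884.
q = 5.67×10⁻⁸ × 9.876×10⁹ / 2.884.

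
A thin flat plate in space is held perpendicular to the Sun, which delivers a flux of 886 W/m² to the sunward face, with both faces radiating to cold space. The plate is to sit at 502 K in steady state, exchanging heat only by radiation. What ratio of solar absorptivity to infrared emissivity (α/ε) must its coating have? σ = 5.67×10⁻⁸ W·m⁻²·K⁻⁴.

Balance: αS·A = εσ·2A·T⁴ ⇒ α/ε = 2σT⁴/S.
α/ε = 2·5.67×10⁻⁸·(502)⁴/886 = 2·5.67×10⁻⁸·6.351×10¹⁰/886.

α/ε ≈ 8.13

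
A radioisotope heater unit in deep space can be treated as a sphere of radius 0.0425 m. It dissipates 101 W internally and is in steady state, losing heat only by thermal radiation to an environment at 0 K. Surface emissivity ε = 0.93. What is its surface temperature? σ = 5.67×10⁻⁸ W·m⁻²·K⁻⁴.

T ≈ 539 K

Steady state: internal power = radiated power, P = εσA T⁴.
Radiating area A = 4πr² = 0.02270 m².
T⁴ = P/(εσA) = 101/(0.93·5.67×10⁻⁸·0.02270) = 8.439×10¹⁰ K⁴.
T = (8.439×10¹⁰)^(1/4).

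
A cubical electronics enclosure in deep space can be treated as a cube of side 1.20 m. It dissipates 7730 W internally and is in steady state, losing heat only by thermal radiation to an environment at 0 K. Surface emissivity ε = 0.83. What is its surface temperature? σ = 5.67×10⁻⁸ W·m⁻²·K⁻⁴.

T ≈ 371 K

Steady state: internal power = radiated power, P = εσA T⁴.
Radiating area A = 6L² = 8.640 m².
T⁴ = P/(εσA) = 7730/(0.83·5.67×10⁻⁸·8.640) = 1.901×10¹⁰ K⁴.
T = (1.901×10¹⁰)^(1/4).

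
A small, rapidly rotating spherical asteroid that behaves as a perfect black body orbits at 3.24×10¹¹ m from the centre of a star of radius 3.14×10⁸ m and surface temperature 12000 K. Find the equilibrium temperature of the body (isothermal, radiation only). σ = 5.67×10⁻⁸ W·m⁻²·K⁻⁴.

The star's surface emits σT_*⁴; at distance d the flux is S = σT_*⁴(R_*/d)².
S = 5.67×10⁻⁸·(12000)⁴·(3.14×10⁸/3.24×10¹¹)² = 1104 W/m².
For an isothermal sphere T⁴ = (1−a)S/(4σ) = 4.869×10⁹ K⁴.

T ≈ 264 K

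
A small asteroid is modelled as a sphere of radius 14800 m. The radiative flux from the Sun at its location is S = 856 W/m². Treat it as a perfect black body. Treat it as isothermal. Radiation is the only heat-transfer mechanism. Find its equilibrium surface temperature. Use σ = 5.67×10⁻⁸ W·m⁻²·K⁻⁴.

At equilibrium, absorbed power = emitted power.
Absorbing cross-section = πr² = 6.881×10⁸ m²; emitting surface = 4πr² = 2.753×10⁹ m² (ratio 4).
S·A_cross = εσ·A_surf·T⁴  ⇒  T⁴ = S/(4σ).
T⁴ = 1.00·856/(4·5.67×10⁻⁸) = 3.774×10⁹ K⁴.
T = (3.774×10⁹)^(1/4).

T ≈ 248 K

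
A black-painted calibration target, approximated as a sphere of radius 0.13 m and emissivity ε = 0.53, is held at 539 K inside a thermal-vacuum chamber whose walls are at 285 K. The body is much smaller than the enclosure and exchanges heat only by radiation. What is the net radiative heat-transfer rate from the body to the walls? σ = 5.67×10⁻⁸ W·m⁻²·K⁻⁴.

For a small grey body in a large enclosure: P_net = εσA(T_body⁴ − T_wall⁴).
A = 4πr² = 0.2124 m²; T_body⁴ − T_wall⁴ = 8.440×10¹⁰ − 6.598×10⁹ = 7.780×10¹⁰ K⁴.
|P_net| = 0.53·5.67×10⁻⁸·0.2124·7.780×10¹⁰.

P_net ≈ 497 W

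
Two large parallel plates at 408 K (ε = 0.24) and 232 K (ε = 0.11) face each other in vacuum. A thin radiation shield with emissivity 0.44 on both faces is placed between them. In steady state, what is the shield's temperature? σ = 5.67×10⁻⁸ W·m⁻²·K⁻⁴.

In steady state the net flux on the hot side equals that on the cold side.
σ(T₁⁴−T_s⁴)/D₁ = σ(T_s⁴−T₂⁴)/D₂, with D₁ = 1/ε₁+1/ε_s−1 = 5.439, D₂ = 1/ε_s+1/ε₂−1 = 10.36.
Solve for T_s⁴: T_s⁴ = (D₂·T₁⁴ + D₁·T₂⁴)/(D₁+D₂) = 1.917×10¹⁰ K⁴.

T_s ≈ 372 K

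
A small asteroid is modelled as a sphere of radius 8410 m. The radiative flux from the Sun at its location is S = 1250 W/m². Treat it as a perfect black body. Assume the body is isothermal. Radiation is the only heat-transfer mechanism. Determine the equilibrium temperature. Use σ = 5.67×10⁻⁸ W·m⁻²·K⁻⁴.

T ≈ 272 K

At equilibrium, absorbed power = emitted power.
Absorbing cross-section = πr² = 2.222×10⁸ m²; emitting surface = 4πr² = 8.888×10⁸ m² (ratio 4).
S·A_cross = εσ·A_surf·T⁴  ⇒  T⁴ = S/(4σ).
T⁴ = 1.00·1250/(4·5.67×10⁻⁸) = 5.511×10⁹ K⁴.
T = (5.511×10⁹)^(1/4).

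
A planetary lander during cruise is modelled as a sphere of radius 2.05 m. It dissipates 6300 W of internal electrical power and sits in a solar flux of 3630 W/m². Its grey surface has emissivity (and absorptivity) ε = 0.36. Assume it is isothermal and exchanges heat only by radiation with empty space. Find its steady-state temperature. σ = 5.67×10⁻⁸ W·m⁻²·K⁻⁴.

T ≈ 384 K

At steady state, absorbed solar power + internal power = radiated power.
Absorbed: α·S·A_cross = 0.36·3630·13.20 = 17250 W (cross-section πr²).
Total input = 17250 + 6300 = 23550 W.
Radiated: εσ·A_surf·T⁴ with A_surf = 4πr² = 52.81 m².
T⁴ = 23550/(0.36·5.67×10⁻⁸·52.81) = 2.185×10¹⁰ K⁴.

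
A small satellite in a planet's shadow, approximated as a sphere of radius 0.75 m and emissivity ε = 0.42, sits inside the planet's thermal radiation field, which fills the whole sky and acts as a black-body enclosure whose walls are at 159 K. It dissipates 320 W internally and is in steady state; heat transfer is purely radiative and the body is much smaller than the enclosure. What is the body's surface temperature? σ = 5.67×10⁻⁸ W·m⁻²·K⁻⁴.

For a small grey body in a large enclosure, net radiated power = εσA(T⁴ − T_w⁴).
Steady state: P = εσA(T⁴ − T_w⁴) with A = 4πr² = 7.069 m².
T⁴ = P/(εσA) + T_w⁴ = 320/(0.42·5.67×10⁻⁸·7.069) + (159)⁴
    = 1.901×10⁹ + 6.391×10⁸ = 2.540×10⁹ K⁴.

T ≈ 224 K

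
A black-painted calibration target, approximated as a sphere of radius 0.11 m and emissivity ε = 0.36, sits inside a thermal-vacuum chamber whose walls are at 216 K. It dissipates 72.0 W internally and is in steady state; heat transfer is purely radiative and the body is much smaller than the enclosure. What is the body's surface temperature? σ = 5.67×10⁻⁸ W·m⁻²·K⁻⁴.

For a small grey body in a large enclosure, net radiated power = εσA(T⁴ − T_w⁴).
Steady state: P = εσA(T⁴ − T_w⁴) with A = 4πr² = 0.1521 m².
T⁴ = P/(εσA) + T_w⁴ = 72.0/(0.36·5.67×10⁻⁸·0.1521) + (216)⁴
    = 2.320×10¹⁰ + 2.177×10⁹ = 2.537×10¹⁰ K⁴.

T ≈ 399 K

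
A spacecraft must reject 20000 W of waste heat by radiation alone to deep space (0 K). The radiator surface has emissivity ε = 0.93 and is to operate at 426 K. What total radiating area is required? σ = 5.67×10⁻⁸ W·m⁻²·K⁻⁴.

A ≈ 11.5 m²

P = εσA T⁴ ⇒ A = P/(εσT⁴).
T⁴ = 3.293×10¹⁰ K⁴.
A = 20000/(0.93 × 5.67×10⁻⁸ × 3.293×10¹⁰).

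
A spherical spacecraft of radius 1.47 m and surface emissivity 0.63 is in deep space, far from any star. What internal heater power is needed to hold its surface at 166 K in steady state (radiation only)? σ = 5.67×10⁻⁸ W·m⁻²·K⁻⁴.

P ≈ 737 W

P = εσ·4πr²·T⁴.
4πr² = 27.15 m²; T⁴ = 7.593×10⁸ K⁴.
P = 0.63·5.67×10⁻⁸·27.15·7.593×10⁸.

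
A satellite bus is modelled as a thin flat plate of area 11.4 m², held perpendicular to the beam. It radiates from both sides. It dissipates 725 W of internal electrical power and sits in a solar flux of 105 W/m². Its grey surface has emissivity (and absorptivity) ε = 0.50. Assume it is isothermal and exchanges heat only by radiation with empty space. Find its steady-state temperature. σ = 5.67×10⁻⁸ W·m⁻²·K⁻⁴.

T ≈ 213 K

At steady state, absorbed solar power + internal power = radiated power.
Absorbed: α·S·A_cross = 0.50·105·11.40 = 598.5 W (cross-section A).
Total input = 598.5 + 725 = 1324 W.
Radiated: εσ·A_surf·T⁴ with A_surf = 2A = 22.80 m².
T⁴ = 1324/(0.50·5.67×10⁻⁸·22.80) = 2.048×10⁹ K⁴.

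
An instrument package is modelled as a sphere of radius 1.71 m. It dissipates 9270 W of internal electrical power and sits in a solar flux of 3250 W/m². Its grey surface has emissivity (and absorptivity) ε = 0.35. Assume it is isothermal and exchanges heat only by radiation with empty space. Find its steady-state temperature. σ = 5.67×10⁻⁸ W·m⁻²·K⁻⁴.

T ≈ 406 K

At steady state, absorbed solar power + internal power = radiated power.
Absorbed: α·S·A_cross = 0.35·3250·9.186 = 10450 W (cross-section πr²).
Total input = 10450 + 9270 = 19720 W.
Radiated: εσ·A_surf·T⁴ with A_surf = 4πr² = 36.75 m².
T⁴ = 19720/(0.35·5.67×10⁻⁸·36.75) = 2.704×10¹⁰ K⁴.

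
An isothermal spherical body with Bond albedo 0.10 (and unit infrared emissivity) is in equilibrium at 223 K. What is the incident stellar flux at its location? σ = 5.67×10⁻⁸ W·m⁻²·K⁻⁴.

(1−a)S·πr² = σ·4πr²·T⁴ ⇒ S = 4σT⁴/(1−a).
S = 4·5.67×10⁻⁸·2.473×10⁹/0.900.

S ≈ 623 W/m²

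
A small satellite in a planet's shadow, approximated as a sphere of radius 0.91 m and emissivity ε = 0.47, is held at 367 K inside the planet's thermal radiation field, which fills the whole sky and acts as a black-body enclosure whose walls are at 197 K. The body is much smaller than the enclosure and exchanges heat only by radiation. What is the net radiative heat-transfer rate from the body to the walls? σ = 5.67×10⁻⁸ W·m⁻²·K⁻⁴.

P_net ≈ 4610 W

For a small grey body in a large enclosure: P_net = εσA(T_body⁴ − T_wall⁴).
A = 4πr² = 10.41 m²; T_body⁴ − T_wall⁴ = 1.814×10¹⁰ − 1.506×10⁹ = 1.663×10¹⁰ K⁴.
|P_net| = 0.47·5.67×10⁻⁸·10.41·1.663×10¹⁰.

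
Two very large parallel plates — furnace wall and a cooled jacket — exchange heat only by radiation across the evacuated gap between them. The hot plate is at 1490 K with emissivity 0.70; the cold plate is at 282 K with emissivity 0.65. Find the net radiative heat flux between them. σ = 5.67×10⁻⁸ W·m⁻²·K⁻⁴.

For two infinite grey parallel plates, q = σ(T₁⁴ − T₂⁴)/(1/ε₁ + 1/ε₂ − 1).
T₁⁴ − T₂⁴ = 4.929×10¹² − 6.324×10⁹ = 4.923×10¹² K⁴.
1/ε₁ + 1/ε₂ − 1 = 1.429 + 1.538 − 1 = 1.967.
q = 5.67×10⁻⁸ × 4.923×10¹² / 1.967.

q ≈ 1.42×10⁵ W/m²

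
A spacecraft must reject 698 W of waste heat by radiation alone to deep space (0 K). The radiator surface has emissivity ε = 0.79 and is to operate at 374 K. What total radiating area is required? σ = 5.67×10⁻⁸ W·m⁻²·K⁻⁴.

A ≈ 0.796 m²

P = εσA T⁴ ⇒ A = P/(εσT⁴).
T⁴ = 1.957×10¹⁰ K⁴.
A = 698/(0.79 × 5.67×10⁻⁸ × 1.957×10¹⁰).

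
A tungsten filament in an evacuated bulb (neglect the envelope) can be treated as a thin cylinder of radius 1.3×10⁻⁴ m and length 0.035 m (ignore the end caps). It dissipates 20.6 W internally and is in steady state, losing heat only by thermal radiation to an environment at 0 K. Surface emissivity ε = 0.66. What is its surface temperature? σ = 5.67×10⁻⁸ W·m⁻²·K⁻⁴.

Steady state: internal power = radiated power, P = εσA T⁴.
Radiating area A = 2πrL = 2.859×10⁻⁵ m².
T⁴ = P/(εσA) = 20.6/(0.66·5.67×10⁻⁸·2.859×10⁻⁵) = 1.926×10¹³ K⁴.
T = (1.926×10¹³)^(1/4).

T ≈ 2090 K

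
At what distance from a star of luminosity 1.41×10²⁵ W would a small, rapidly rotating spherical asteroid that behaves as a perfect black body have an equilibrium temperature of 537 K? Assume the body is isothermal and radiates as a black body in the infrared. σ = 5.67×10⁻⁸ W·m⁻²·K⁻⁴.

d ≈ 7.71×10⁹ m

For an isothermal black-emitting sphere, (1−a)S·πr² = σ·4πr²·T⁴ ⇒ S = 4σT⁴/(1−a).
S = 4·5.67×10⁻⁸·(537)⁴/1.00 = 18860 W/m².
Flux falls as S = L/(4πd²), so d = √(L/(4πS)) = √(1.41×10²⁵/(4π·18860)).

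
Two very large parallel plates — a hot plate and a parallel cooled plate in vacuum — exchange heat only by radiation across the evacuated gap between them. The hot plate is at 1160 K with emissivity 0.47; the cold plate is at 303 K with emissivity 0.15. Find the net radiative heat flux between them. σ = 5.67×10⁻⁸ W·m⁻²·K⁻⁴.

q ≈ 13100 W/m²

For two infinite grey parallel plates, q = σ(T₁⁴ − T₂⁴)/(1/ε₁ + 1/ε₂ − 1).
T₁⁴ − T₂⁴ = 1.811×10¹² − 8.429×10⁹ = 1.802×10¹² K⁴.
1/ε₁ + 1/ε₂ − 1 = 2.128 + 6.667 − 1 = 7.794.
q = 5.67×10⁻⁸ × 1.802×10¹² / 7.794.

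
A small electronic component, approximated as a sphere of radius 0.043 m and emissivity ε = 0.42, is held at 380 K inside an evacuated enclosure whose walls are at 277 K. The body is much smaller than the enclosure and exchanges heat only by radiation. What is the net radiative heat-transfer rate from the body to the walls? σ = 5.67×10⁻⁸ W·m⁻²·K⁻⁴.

P_net ≈ 8.28 W

For a small grey body in a large enclosure: P_net = εσA(T_body⁴ − T_wall⁴).
A = 4πr² = 0.02324 m²; T_body⁴ − T_wall⁴ = 2.085×10¹⁰ − 5.887×10⁹ = 1.496×10¹⁰ K⁴.
|P_net| = 0.42·5.67×10⁻⁸·0.02324·1.496×10¹⁰.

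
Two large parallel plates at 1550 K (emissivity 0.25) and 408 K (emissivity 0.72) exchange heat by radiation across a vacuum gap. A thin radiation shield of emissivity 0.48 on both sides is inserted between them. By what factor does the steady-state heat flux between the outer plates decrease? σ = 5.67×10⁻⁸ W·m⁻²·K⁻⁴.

Without shield: q₀ = σΔ(T⁴)/(1/ε₁+1/ε₂−1) with denominator 4.389.
With shield the two gaps are in series; the resistances add: (1/ε₁+1/ε_s−1)+(1/ε_s+1/ε₂−1) = 5.083+2.472 = 7.556.
Heat-flux ratio q₀/q = 7.556/4.389.

factor ≈ 1.72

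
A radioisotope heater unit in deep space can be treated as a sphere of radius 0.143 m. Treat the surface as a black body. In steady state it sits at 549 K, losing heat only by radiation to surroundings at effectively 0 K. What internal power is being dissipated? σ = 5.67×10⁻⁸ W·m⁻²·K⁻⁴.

P ≈ 1320 W

Steady state: P = εσA T⁴.
A = 4πr² = 0.2570 m²; T⁴ = (549)⁴ = 9.084×10¹⁰ K⁴.
P = 1.0 × 5.67×10⁻⁸ × 0.2570 × 9.084×10¹⁰.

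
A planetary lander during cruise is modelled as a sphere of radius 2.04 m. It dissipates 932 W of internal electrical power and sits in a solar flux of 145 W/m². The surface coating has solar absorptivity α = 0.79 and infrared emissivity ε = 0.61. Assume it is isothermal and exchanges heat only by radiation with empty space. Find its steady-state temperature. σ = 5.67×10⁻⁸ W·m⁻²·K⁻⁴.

T ≈ 191 K

At steady state, absorbed solar power + internal power = radiated power.
Absorbed: α·S·A_cross = 0.79·145·13.07 = 1498 W (cross-section πr²).
Total input = 1498 + 932 = 2430 W.
Radiated: εσ·A_surf·T⁴ with A_surf = 4πr² = 52.30 m².
T⁴ = 2430/(0.61·5.67×10⁻⁸·52.30) = 1.343×10⁹ K⁴.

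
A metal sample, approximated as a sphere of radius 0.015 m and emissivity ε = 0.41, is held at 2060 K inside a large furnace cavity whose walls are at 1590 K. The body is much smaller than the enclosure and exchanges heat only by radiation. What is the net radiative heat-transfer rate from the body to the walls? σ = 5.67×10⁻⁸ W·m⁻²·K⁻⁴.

For a small grey body in a large enclosure: P_net = εσA(T_body⁴ − T_wall⁴).
A = 4πr² = 0.002827 m²; T_body⁴ − T_wall⁴ = 1.801×10¹³ − 6.391×10¹² = 1.162×10¹³ K⁴.
|P_net| = 0.41·5.67×10⁻⁸·0.002827·1.162×10¹³.

P_net ≈ 764 W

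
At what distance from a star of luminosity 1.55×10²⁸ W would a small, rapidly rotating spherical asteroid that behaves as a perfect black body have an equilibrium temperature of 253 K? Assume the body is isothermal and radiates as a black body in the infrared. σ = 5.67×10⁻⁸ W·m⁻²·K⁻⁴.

For an isothermal black-emitting sphere, (1−a)S·πr² = σ·4πr²·T⁴ ⇒ S = 4σT⁴/(1−a).
S = 4·5.67×10⁻⁸·(253)⁴/1.00 = 929.2 W/m².
Flux falls as S = L/(4πd²), so d = √(L/(4πS)) = √(1.55×10²⁸/(4π·929.2)).

d ≈ 1.15×10¹² m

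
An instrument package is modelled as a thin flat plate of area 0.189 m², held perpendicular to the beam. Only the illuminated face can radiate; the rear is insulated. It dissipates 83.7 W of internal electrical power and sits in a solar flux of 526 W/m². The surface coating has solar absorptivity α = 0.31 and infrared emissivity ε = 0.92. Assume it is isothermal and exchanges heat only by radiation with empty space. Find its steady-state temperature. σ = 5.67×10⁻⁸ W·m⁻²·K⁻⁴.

At steady state, absorbed solar power + internal power = radiated power.
Absorbed: α·S·A_cross = 0.31·526·0.1890 = 30.82 W (cross-section A).
Total input = 30.82 + 83.7 = 114.5 W.
Radiated: εσ·A_surf·T⁴ with A_surf = A = 0.1890 m².
T⁴ = 114.5/(0.92·5.67×10⁻⁸·0.1890) = 1.162×10¹⁰ K⁴.

T ≈ 328 K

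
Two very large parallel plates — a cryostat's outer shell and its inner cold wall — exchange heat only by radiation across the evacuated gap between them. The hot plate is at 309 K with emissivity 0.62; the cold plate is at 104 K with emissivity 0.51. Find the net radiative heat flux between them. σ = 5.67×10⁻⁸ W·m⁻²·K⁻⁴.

For two infinite grey parallel plates, q = σ(T₁⁴ − T₂⁴)/(1/ε₁ + 1/ε₂ − 1).
T₁⁴ − T₂⁴ = 9.117×10⁹ − 1.170×10⁸ = 9.000×10⁹ K⁴.
1/ε₁ + 1/ε₂ − 1 = 1.613 + 1.961 − 1 = 2.574.
q = 5.67×10⁻⁸ × 9.000×10⁹ / 2.574.

q ≈ 198 W/m²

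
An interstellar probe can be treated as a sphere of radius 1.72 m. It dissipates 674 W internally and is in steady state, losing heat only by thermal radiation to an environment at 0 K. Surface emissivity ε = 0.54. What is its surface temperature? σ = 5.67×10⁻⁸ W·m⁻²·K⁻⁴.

T ≈ 156 K

Steady state: internal power = radiated power, P = εσA T⁴.
Radiating area A = 4πr² = 37.18 m².
T⁴ = P/(εσA) = 674/(0.54·5.67×10⁻⁸·37.18) = 5.921×10⁸ K⁴.
T = (5.921×10⁸)^(1/4).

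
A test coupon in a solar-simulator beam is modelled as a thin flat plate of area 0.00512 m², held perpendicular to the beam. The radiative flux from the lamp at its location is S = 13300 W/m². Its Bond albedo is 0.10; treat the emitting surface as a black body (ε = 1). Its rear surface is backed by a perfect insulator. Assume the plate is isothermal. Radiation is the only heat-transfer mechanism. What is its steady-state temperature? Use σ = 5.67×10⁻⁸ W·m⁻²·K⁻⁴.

At equilibrium, absorbed power = emitted power.
Absorbing cross-section = A = 0.005120 m²; emitting surface = A = 0.005120 m² (ratio 1).
(1−a)S·A_cross = εσ·A_surf·T⁴  ⇒  T⁴ = (1−a)S/(1σ).
T⁴ = 0.900·13300/(1·5.67×10⁻⁸) = 2.111×10¹¹ K⁴.
T = (2.111×10¹¹)^(1/4).

T ≈ 678 K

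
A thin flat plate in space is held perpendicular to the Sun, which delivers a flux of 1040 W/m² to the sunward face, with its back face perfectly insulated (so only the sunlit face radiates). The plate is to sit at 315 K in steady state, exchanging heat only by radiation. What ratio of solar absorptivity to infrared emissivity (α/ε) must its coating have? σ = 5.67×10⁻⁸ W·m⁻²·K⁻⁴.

α/ε ≈ 0.537

Balance: αS·A = εσ·1A·T⁴ ⇒ α/ε = σT⁴/S.
α/ε = 5.67×10⁻⁸·(315)⁴/1040 = 5.67×10⁻⁸·9.846×10⁹/1040.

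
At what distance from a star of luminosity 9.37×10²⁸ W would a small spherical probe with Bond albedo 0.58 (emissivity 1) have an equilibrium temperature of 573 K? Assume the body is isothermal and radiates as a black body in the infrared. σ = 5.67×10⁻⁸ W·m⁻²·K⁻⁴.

d ≈ 3.58×10¹¹ m

For an isothermal black-emitting sphere, (1−a)S·πr² = σ·4πr²·T⁴ ⇒ S = 4σT⁴/(1−a).
S = 4·5.67×10⁻⁸·(573)⁴/0.420 = 58210 W/m².
Flux falls as S = L/(4πd²), so d = √(L/(4πS)) = √(9.37×10²⁸/(4π·58210)).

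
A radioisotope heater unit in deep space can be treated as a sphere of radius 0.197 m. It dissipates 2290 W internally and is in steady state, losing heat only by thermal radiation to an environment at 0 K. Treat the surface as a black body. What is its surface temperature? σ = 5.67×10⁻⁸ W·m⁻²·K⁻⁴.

Steady state: internal power = radiated power, P = εσA T⁴.
Radiating area A = 4πr² = 0.4877 m².
T⁴ = P/(εσA) = 2290/(1.0·5.67×10⁻⁸·0.4877) = 8.282×10¹⁰ K⁴.
T = (8.282×10¹⁰)^(1/4).

T ≈ 536 K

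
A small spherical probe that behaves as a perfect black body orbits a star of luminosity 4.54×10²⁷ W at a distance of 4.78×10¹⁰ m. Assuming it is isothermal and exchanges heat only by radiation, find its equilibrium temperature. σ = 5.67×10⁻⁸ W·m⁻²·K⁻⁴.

T ≈ 914 K

First find the stellar flux at distance d: S = L/(4πd²) = 4.54×10²⁷/(4π·(4.78×10¹⁰)²) = 1.581×10⁵ W/m².
For an isothermal sphere, absorbed (1−a)S·πr² = emitted σ·4πr²·T⁴, so T⁴ = (1−a)S/(4σ).
T⁴ = 1.00·1.581×10⁵/(4·5.67×10⁻⁸) = 6.972×10¹¹ K⁴.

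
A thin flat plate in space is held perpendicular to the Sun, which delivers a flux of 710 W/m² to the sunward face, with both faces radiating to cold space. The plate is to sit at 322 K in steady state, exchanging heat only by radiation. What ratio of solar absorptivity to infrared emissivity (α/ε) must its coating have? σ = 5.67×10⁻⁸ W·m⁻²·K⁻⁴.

Balance: αS·A = εσ·2A·T⁴ ⇒ α/ε = 2σT⁴/S.
α/ε = 2·5.67×10⁻⁸·(322)⁴/710 = 2·5.67×10⁻⁸·1.075×10¹⁰/710.

α/ε ≈ 1.72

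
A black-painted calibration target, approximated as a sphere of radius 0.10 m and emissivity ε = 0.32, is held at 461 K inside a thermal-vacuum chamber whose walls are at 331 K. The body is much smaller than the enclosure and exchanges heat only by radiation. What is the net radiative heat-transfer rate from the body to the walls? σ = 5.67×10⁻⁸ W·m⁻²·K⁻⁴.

For a small grey body in a large enclosure: P_net = εσA(T_body⁴ − T_wall⁴).
A = 4πr² = 0.1257 m²; T_body⁴ − T_wall⁴ = 4.517×10¹⁰ − 1.200×10¹⁰ = 3.316×10¹⁰ K⁴.
|P_net| = 0.32·5.67×10⁻⁸·0.1257·3.316×10¹⁰.

P_net ≈ 75.6 W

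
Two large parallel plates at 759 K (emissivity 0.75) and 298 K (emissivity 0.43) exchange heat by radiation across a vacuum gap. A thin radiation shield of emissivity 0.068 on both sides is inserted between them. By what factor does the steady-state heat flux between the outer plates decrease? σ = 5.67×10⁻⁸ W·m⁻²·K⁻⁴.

factor ≈ 11.7

Without shield: q₀ = σΔ(T⁴)/(1/ε₁+1/ε₂−1) with denominator 2.659.
With shield the two gaps are in series; the resistances add: (1/ε₁+1/ε_s−1)+(1/ε_s+1/ε₂−1) = 15.04+16.03 = 31.07.
Heat-flux ratio q₀/q = 31.07/2.659.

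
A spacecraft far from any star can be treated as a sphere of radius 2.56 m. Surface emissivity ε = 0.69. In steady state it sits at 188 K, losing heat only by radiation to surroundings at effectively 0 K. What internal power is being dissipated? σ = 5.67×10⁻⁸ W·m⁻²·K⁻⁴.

Steady state: P = εσA T⁴.
A = 4πr² = 82.35 m²; T⁴ = (188)⁴ = 1.249×10⁹ K⁴.
P = 0.69 × 5.67×10⁻⁸ × 82.35 × 1.249×10⁹.

P ≈ 4020 W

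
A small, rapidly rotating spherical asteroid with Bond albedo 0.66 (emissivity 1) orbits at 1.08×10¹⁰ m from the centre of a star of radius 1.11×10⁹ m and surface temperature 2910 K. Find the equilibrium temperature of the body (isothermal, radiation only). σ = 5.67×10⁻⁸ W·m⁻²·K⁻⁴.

T ≈ 504 K

The star's surface emits σT_*⁴; at distance d the flux is S = σT_*⁴(R_*/d)².
S = 5.67×10⁻⁸·(2910)⁴·(1.11×10⁹/1.08×10¹⁰)² = 42950 W/m².
For an isothermal sphere T⁴ = (1−a)S/(4σ) = 6.439×10¹⁰ K⁴.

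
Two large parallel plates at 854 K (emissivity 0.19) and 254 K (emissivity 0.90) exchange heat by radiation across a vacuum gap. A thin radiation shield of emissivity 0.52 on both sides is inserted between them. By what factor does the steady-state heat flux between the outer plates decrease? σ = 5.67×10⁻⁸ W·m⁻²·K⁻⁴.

factor ≈ 1.53

Without shield: q₀ = σΔ(T⁴)/(1/ε₁+1/ε₂−1) with denominator 5.374.
With shield the two gaps are in series; the resistances add: (1/ε₁+1/ε_s−1)+(1/ε_s+1/ε₂−1) = 6.186+2.034 = 8.220.
Heat-flux ratio q₀/q = 8.220/5.374.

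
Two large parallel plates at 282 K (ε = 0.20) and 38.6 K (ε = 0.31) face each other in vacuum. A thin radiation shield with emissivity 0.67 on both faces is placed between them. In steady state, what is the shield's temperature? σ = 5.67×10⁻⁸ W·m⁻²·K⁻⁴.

In steady state the net flux on the hot side equals that on the cold side.
σ(T₁⁴−T_s⁴)/D₁ = σ(T_s⁴−T₂⁴)/D₂, with D₁ = 1/ε₁+1/ε_s−1 = 5.493, D₂ = 1/ε_s+1/ε₂−1 = 3.718.
Solve for T_s⁴: T_s⁴ = (D₂·T₁⁴ + D₁·T₂⁴)/(D₁+D₂) = 2.554×10⁹ K⁴.

T_s ≈ 225 K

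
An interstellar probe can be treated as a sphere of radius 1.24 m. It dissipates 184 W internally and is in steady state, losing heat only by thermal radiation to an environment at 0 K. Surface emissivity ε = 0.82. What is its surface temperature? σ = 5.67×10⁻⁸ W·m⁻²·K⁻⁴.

T ≈ 120 K

Steady state: internal power = radiated power, P = εσA T⁴.
Radiating area A = 4πr² = 19.32 m².
T⁴ = P/(εσA) = 184/(0.82·5.67×10⁻⁸·19.32) = 2.048×10⁸ K⁴.
T = (2.048×10⁸)^(1/4).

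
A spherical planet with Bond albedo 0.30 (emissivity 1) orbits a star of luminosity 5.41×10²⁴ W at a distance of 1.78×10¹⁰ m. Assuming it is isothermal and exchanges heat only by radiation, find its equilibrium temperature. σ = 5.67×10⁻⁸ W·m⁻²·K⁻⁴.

First find the stellar flux at distance d: S = L/(4πd²) = 5.41×10²⁴/(4π·(1.78×10¹⁰)²) = 1359 W/m².
For an isothermal sphere, absorbed (1−a)S·πr² = emitted σ·4πr²·T⁴, so T⁴ = (1−a)S/(4σ).
T⁴ = 0.700·1359/(4·5.67×10⁻⁸) = 4.194×10⁹ K⁴.

T ≈ 254 K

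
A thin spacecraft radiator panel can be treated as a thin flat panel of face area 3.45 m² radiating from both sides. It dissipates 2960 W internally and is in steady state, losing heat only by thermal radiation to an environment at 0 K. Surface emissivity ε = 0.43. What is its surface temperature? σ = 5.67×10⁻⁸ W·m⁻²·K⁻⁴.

Steady state: internal power = radiated power, P = εσA T⁴.
Radiating area A = 2·3.45 = 6.900 m².
T⁴ = P/(εσA) = 2960/(0.43·5.67×10⁻⁸·6.900) = 1.760×10¹⁰ K⁴.
T = (1.760×10¹⁰)^(1/4).

T ≈ 364 K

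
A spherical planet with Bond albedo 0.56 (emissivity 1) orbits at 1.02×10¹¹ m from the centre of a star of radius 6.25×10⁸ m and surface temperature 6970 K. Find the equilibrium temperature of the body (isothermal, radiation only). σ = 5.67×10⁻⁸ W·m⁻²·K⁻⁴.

The star's surface emits σT_*⁴; at distance d the flux is S = σT_*⁴(R_*/d)².
S = 5.67×10⁻⁸·(6970)⁴·(6.25×10⁸/1.02×10¹¹)² = 5024 W/m².
For an isothermal sphere T⁴ = (1−a)S/(4σ) = 9.747×10⁹ K⁴.

T ≈ 314 K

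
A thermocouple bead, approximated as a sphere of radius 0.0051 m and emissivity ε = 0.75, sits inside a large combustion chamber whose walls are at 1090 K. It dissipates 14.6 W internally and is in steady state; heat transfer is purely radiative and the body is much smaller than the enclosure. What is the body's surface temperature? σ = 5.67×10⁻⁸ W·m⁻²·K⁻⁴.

For a small grey body in a large enclosure, net radiated power = εσA(T⁴ − T_w⁴).
Steady state: P = εσA(T⁴ − T_w⁴) with A = 4πr² = 3.269×10⁻⁴ m².
T⁴ = P/(εσA) + T_w⁴ = 14.6/(0.75·5.67×10⁻⁸·3.269×10⁻⁴) + (1090)⁴
    = 1.050×10¹² + 1.412×10¹² = 2.462×10¹² K⁴.

T ≈ 1250 K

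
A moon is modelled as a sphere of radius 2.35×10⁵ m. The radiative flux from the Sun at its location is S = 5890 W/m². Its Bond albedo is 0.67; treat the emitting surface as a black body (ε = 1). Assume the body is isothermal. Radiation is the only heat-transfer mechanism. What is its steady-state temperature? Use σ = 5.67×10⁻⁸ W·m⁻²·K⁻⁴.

T ≈ 304 K

At equilibrium, absorbed power = emitted power.
Absorbing cross-section = πr² = 1.735×10¹¹ m²; emitting surface = 4πr² = 6.940×10¹¹ m² (ratio 4).
(1−a)S·A_cross = εσ·A_surf·T⁴  ⇒  T⁴ = (1−a)S/(4σ).
T⁴ = 0.330·5890/(4·5.67×10⁻⁸) = 8.570×10⁹ K⁴.
T = (8.570×10⁹)^(1/4).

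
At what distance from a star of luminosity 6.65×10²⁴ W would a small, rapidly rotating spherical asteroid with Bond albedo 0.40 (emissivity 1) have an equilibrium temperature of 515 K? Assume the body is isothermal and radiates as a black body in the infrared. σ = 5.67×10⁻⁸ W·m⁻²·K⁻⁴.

For an isothermal black-emitting sphere, (1−a)S·πr² = σ·4πr²·T⁴ ⇒ S = 4σT⁴/(1−a).
S = 4·5.67×10⁻⁸·(515)⁴/0.600 = 26590 W/m².
Flux falls as S = L/(4πd²), so d = √(L/(4πS)) = √(6.65×10²⁴/(4π·26590)).

d ≈ 4.46×10⁹ m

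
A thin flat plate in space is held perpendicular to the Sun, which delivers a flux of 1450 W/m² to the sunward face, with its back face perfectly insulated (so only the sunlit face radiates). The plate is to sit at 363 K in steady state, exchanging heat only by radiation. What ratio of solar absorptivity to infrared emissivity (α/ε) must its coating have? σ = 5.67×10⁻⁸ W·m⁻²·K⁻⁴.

α/ε ≈ 0.679

Balance: αS·A = εσ·1A·T⁴ ⇒ α/ε = σT⁴/S.
α/ε = 5.67×10⁻⁸·(363)⁴/1450 = 5.67×10⁻⁸·1.736×10¹⁰/1450.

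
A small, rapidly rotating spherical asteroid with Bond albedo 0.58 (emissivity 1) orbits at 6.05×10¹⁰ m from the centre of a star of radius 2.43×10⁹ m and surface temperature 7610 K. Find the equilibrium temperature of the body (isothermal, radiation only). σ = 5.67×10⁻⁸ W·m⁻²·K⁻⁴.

T ≈ 868 K

The star's surface emits σT_*⁴; at distance d the flux is S = σT_*⁴(R_*/d)².
S = 5.67×10⁻⁸·(7610)⁴·(2.43×10⁹/6.05×10¹⁰)² = 3.068×10⁵ W/m².
For an isothermal sphere T⁴ = (1−a)S/(4σ) = 5.681×10¹¹ K⁴.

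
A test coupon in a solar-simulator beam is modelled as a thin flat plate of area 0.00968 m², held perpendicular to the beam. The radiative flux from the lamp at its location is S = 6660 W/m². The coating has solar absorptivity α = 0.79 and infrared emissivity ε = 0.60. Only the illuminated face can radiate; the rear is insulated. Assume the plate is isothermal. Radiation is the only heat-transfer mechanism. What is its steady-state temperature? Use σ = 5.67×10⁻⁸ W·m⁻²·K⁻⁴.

T ≈ 627 K

At equilibrium, absorbed power = emitted power.
Absorbing cross-section = A = 0.009680 m²; emitting surface = A = 0.009680 m² (ratio 1).
αS·A_cross = εσ·A_surf·T⁴  ⇒  T⁴ = αS/(ε·1σ).
T⁴ = 0.790·6660/(0.60·1·5.67×10⁻⁸) = 1.547×10¹¹ K⁴.
T = (1.547×10¹¹)^(1/4).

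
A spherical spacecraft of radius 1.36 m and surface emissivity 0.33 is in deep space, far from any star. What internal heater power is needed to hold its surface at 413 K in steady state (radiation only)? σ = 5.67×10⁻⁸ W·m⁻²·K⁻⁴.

P = εσ·4πr²·T⁴.
4πr² = 23.24 m²; T⁴ = 2.909×10¹⁰ K⁴.
P = 0.33·5.67×10⁻⁸·23.24·2.909×10¹⁰.

P ≈ 12700 W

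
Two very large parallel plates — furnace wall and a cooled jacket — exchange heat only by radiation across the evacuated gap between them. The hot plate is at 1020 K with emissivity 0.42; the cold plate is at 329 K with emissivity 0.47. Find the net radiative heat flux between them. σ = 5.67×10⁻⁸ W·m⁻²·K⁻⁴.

For two infinite grey parallel plates, q = σ(T₁⁴ − T₂⁴)/(1/ε₁ + 1/ε₂ − 1).
T₁⁴ − T₂⁴ = 1.082×10¹² − 1.172×10¹⁰ = 1.071×10¹² K⁴.
1/ε₁ + 1/ε₂ − 1 = 2.381 + 2.128 − 1 = 3.509.
q = 5.67×10⁻⁸ × 1.071×10¹² / 3.509.

q ≈ 17300 W/m²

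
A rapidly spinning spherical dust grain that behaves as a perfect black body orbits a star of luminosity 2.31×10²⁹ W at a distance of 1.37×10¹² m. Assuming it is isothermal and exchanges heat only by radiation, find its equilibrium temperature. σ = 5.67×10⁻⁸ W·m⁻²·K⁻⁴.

First find the stellar flux at distance d: S = L/(4πd²) = 2.31×10²⁹/(4π·(1.37×10¹²)²) = 9794 W/m².
For an isothermal sphere, absorbed (1−a)S·πr² = emitted σ·4πr²·T⁴, so T⁴ = (1−a)S/(4σ).
T⁴ = 1.00·9794/(4·5.67×10⁻⁸) = 4.318×10¹⁰ K⁴.

T ≈ 456 K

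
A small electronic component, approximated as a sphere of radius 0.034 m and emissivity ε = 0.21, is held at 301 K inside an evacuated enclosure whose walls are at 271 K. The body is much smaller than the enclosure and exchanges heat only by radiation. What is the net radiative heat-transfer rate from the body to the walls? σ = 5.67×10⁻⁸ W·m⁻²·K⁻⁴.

P_net ≈ 0.487 W

For a small grey body in a large enclosure: P_net = εσA(T_body⁴ − T_wall⁴).
A = 4πr² = 0.01453 m²; T_body⁴ − T_wall⁴ = 8.209×10⁹ − 5.394×10⁹ = 2.815×10⁹ K⁴.
|P_net| = 0.21·5.67×10⁻⁸·0.01453·2.815×10⁹.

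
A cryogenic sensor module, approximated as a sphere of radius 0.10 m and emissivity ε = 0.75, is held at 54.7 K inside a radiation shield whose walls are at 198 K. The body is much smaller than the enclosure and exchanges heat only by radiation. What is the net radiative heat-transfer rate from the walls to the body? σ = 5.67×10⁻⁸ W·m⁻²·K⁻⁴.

P_net ≈ 8.17 W

For a small grey body in a large enclosure: P_net = εσA(T_body⁴ − T_wall⁴).
A = 4πr² = 0.1257 m²; T_body⁴ − T_wall⁴ = 8.953×10⁶ − 1.537×10⁹ = -1.528×10⁹ K⁴.
|P_net| = 0.75·5.67×10⁻⁸·0.1257·1.528×10⁹.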